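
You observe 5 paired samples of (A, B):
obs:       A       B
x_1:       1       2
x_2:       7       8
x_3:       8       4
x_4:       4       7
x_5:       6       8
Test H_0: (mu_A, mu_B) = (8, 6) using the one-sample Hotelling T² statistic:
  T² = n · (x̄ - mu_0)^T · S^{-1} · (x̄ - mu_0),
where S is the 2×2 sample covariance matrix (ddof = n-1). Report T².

Step 1 — sample mean vector:
  mean(A) = (1 + 7 + 8 + 4 + 6) / 5 = 26/5 = 5.2
  mean(B) = (2 + 8 + 4 + 7 + 8) / 5 = 29/5 = 5.8
  x̄ = (5.2, 5.8),  deviation x̄ - mu_0 = (5.2, 5.8) - (8, 6) = (-2.8, -0.2).

Step 2 — sample covariance matrix, S[i,j] = (1/(n-1)) · Σ_k (x_{k,i} - mean_i) · (x_{k,j} - mean_j), divisor n-1 = 4:
  S[A,A] = ((-4.2)·(-4.2) + (1.8)·(1.8) + (2.8)·(2.8) + (-1.2)·(-1.2) + (0.8)·(0.8)) / 4 = 30.8/4 = 7.7
  S[A,B] = ((-4.2)·(-3.8) + (1.8)·(2.2) + (2.8)·(-1.8) + (-1.2)·(1.2) + (0.8)·(2.2)) / 4 = 15.2/4 = 3.8
  S[B,B] = ((-3.8)·(-3.8) + (2.2)·(2.2) + (-1.8)·(-1.8) + (1.2)·(1.2) + (2.2)·(2.2)) / 4 = 28.8/4 = 7.2
  S = [[7.7, 3.8],
 [3.8, 7.2]].

Step 3 — invert S. det(S) = 7.7·7.2 - (3.8)² = 41.
  S^{-1} = (1/det) · [[d, -b], [-b, a]] = [[0.1756, -0.0927],
 [-0.0927, 0.1878]].

Step 4 — quadratic form (x̄ - mu_0)^T · S^{-1} · (x̄ - mu_0):
  S^{-1} · (x̄ - mu_0) = (-0.4732, 0.222),
  (x̄ - mu_0)^T · [...] = (-2.8)·(-0.4732) + (-0.2)·(0.222) = 1.2805.

Step 5 — scale by n: T² = 5 · 1.2805 = 6.4024.

T² ≈ 6.4024


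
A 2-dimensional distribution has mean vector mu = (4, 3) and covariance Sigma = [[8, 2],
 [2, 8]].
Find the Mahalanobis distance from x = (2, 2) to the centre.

Step 1 — centre the observation: (x - mu) = (-2, -1).

Step 2 — invert Sigma. det(Sigma) = 8·8 - (2)² = 60.
  Sigma^{-1} = (1/det) · [[d, -b], [-b, a]] = [[0.1333, -0.0333],
 [-0.0333, 0.1333]].

Step 3 — form the quadratic (x - mu)^T · Sigma^{-1} · (x - mu):
  Sigma^{-1} · (x - mu) = (-0.2333, -0.0667).
  (x - mu)^T · [Sigma^{-1} · (x - mu)] = (-2)·(-0.2333) + (-1)·(-0.0667) = 0.5333.

Step 4 — take square root: d = √(0.5333) ≈ 0.7303.

d(x, mu) = √(0.5333) ≈ 0.7303


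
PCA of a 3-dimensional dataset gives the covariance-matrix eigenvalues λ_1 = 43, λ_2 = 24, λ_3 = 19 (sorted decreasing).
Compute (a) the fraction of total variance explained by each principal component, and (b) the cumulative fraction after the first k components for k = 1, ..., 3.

Step 1 — total variance = trace(Sigma) = Σ λ_i = 43 + 24 + 19 = 86.

Step 2 — fraction explained by component i = λ_i / Σ λ:
  PC1: 43/86 = 0.5
  PC2: 24/86 = 0.2791
  PC3: 19/86 = 0.2209

Step 3 — cumulative fraction after k components = (λ_1 + ... + λ_k) / Σ λ:
  k = 1: 43/86 = 0.5
  k = 2: (43 + 24)/86 = 67/86 = 0.7791
  k = 3: (43 + 24 + 19)/86 = 86/86 = 1

Summary (fraction, with percent):

explained: PC1 0.5 (50%), PC2 0.2791 (27.91%), PC3 0.2209 (22.09%);  cumulative: 0.5, 0.7791, 1


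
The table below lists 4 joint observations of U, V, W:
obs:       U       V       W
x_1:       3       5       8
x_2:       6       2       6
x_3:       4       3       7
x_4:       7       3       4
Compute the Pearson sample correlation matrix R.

Step 1 — column means:
  mean(U) = (3 + 6 + 4 + 7) / 4 = 20/4 = 5
  mean(V) = (5 + 2 + 3 + 3) / 4 = 13/4 = 3.25
  mean(W) = (8 + 6 + 7 + 4) / 4 = 25/4 = 6.25

Step 2 — sample variances and covariances s[i,j] = (1/(n-1)) · Σ_k (x_{k,i} - mean_i) · (x_{k,j} - mean_j), with n-1 = 3:
  s[U,U] = ((-2)·(-2) + (1)·(1) + (-1)·(-1) + (2)·(2)) / 3 = 10/3 = 3.3333
  s[U,V] = ((-2)·(1.75) + (1)·(-1.25) + (-1)·(-0.25) + (2)·(-0.25)) / 3 = -5/3 = -1.6667
  s[U,W] = ((-2)·(1.75) + (1)·(-0.25) + (-1)·(0.75) + (2)·(-2.25)) / 3 = -9/3 = -3
  s[V,V] = ((1.75)·(1.75) + (-1.25)·(-1.25) + (-0.25)·(-0.25) + (-0.25)·(-0.25)) / 3 = 4.75/3 = 1.5833
  s[V,W] = ((1.75)·(1.75) + (-1.25)·(-0.25) + (-0.25)·(0.75) + (-0.25)·(-2.25)) / 3 = 3.75/3 = 1.25
  s[W,W] = ((1.75)·(1.75) + (-0.25)·(-0.25) + (0.75)·(0.75) + (-2.25)·(-2.25)) / 3 = 8.75/3 = 2.9167
  Sample standard deviations s_i = √(s[i,i]):
  s(U) = √(3.3333) = 1.8257
  s(V) = √(1.5833) = 1.2583
  s(W) = √(2.9167) = 1.7078

Step 3 — r_{ij} = s_{ij} / (s_i · s_j):
  r[U,U] = 1 (diagonal).
  r[U,V] = -1.6667 / (1.8257 · 1.2583) = -1.6667 / 2.2973 = -0.7255
  r[U,W] = -3 / (1.8257 · 1.7078) = -3 / 3.118 = -0.9621
  r[V,V] = 1 (diagonal).
  r[V,W] = 1.25 / (1.2583 · 1.7078) = 1.25 / 2.149 = 0.5817
  r[W,W] = 1 (diagonal).

R is symmetric with unit diagonal. Assembling:

R = [[1, -0.7255, -0.9621],
 [-0.7255, 1, 0.5817],
 [-0.9621, 0.5817, 1]]


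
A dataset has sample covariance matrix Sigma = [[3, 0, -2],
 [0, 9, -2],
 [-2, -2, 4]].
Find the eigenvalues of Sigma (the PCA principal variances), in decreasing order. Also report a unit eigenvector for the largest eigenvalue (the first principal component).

Step 1 — characteristic polynomial p(λ) = det(λI - Sigma) = λ³ - tr·λ² + c_1·λ - det, where tr = trace, c_1 = sum of the principal 2×2 minors, det = det(Sigma):
  tr = 3 + 9 + 4 = 16,
  c_1 = (3·9 - (0)²) + (3·4 - (-2)²) + (9·4 - (-2)²) = 27 + 8 + 32 = 67,
  det = 3·(9·4 - (-2)²) - (0)·((0)·4 - (-2)·(-2)) + (-2)·((0)·(-2) - 9·(-2)) = 3·(32) - (0)·(-4) + (-2)·(18) = 60.
  So p(λ) = λ³ - 16λ² + 67λ - 60.
Step 2 — look for an integer root (rational root theorem: any rational root is an integer divisor of 60). Testing λ = 5:
  p(5) = 125 - 400 + 335 - 60 = 0  ✓
  Dividing out (λ - 5): p(λ) = (λ - 5)(λ² - 11λ + 12).
Step 3 — remaining eigenvalues from the quadratic λ² - 11λ + 12 = 0:
  Δ = 11² - 4·12 = 121 - 48 = 73,  λ = (11 ± √73)/2 = (11 ± 8.544)/2 ≈ 9.772 or 1.228.
  Sorted: λ_1 = 9.772,  λ_2 = 5,  λ_3 = 1.228  (check: sum = 16 = tr ✓).

Step 4 — unit eigenvector for λ_1 ≈ 9.772: v spans the null space of (Sigma - λ_1 I), whose rows are
  r_1 = (-6.772, 0, -2),  r_2 = (0, -0.772, -2),  r_3 = (-2, -2, -5.772).
  v is orthogonal to every row, so take v ∝ r_1 × r_2 = ((0)·(-2) - (-2)·(-0.772), (-2)·(0) - (-6.772)·(-2), (-6.772)·(-0.772) - (0)·(0)) ≈ (-1.544, -13.544, 5.228).
  Rescale (multiply by -1 so the first nonzero entry is positive): u = (1.544, 13.544, -5.228).
  ||u|| = √((1.544)² + (13.544)² + (-5.228)²) = √(213.1559) ≈ 14.5999,  v_1 = u/||u|| ≈ (0.1058, 0.9277, -0.3581) (||v_1|| = 1).

λ_1 = 9.772,  λ_2 = 5,  λ_3 = 1.228;  v_1 ≈ (0.1058, 0.9277, -0.3581)


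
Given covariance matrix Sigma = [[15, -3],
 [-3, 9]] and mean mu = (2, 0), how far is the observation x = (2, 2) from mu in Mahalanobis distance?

Step 1 — centre the observation: (x - mu) = (0, 2).

Step 2 — invert Sigma. det(Sigma) = 15·9 - (-3)² = 126.
  Sigma^{-1} = (1/det) · [[d, -b], [-b, a]] = [[0.0714, 0.0238],
 [0.0238, 0.119]].

Step 3 — form the quadratic (x - mu)^T · Sigma^{-1} · (x - mu):
  Sigma^{-1} · (x - mu) = (0.0476, 0.2381).
  (x - mu)^T · [Sigma^{-1} · (x - mu)] = (0)·(0.0476) + (2)·(0.2381) = 0.4762.

Step 4 — take square root: d = √(0.4762) ≈ 0.6901.

d(x, mu) = √(0.4762) ≈ 0.6901


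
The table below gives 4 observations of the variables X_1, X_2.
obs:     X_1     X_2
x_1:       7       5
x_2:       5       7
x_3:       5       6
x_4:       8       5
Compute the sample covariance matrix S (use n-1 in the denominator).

Step 1 — column means:
  mean(X_1) = (7 + 5 + 5 + 8) / 4 = 25/4 = 6.25
  mean(X_2) = (5 + 7 + 6 + 5) / 4 = 23/4 = 5.75

Step 2 — sample covariance S[i,j] = (1/(n-1)) · Σ_k (x_{k,i} - mean_i) · (x_{k,j} - mean_j), with n-1 = 3.
  S[X_1,X_1] = ((0.75)·(0.75) + (-1.25)·(-1.25) + (-1.25)·(-1.25) + (1.75)·(1.75)) / 3 = 6.75/3 = 2.25
  S[X_1,X_2] = ((0.75)·(-0.75) + (-1.25)·(1.25) + (-1.25)·(0.25) + (1.75)·(-0.75)) / 3 = -3.75/3 = -1.25
  S[X_2,X_2] = ((-0.75)·(-0.75) + (1.25)·(1.25) + (0.25)·(0.25) + (-0.75)·(-0.75)) / 3 = 2.75/3 = 0.9167

S is symmetric (S[j,i] = S[i,j]). Assembling:

S = [[2.25, -1.25],
 [-1.25, 0.9167]]


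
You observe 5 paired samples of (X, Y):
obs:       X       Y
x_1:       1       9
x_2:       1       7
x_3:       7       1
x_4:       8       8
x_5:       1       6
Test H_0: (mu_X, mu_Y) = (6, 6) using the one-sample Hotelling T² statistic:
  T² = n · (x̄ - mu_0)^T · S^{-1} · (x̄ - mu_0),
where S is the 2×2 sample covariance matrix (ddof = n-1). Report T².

Step 1 — sample mean vector:
  mean(X) = (1 + 1 + 7 + 8 + 1) / 5 = 18/5 = 3.6
  mean(Y) = (9 + 7 + 1 + 8 + 6) / 5 = 31/5 = 6.2
  x̄ = (3.6, 6.2),  deviation x̄ - mu_0 = (3.6, 6.2) - (6, 6) = (-2.4, 0.2).

Step 2 — sample covariance matrix, S[i,j] = (1/(n-1)) · Σ_k (x_{k,i} - mean_i) · (x_{k,j} - mean_j), divisor n-1 = 4:
  S[X,X] = ((-2.6)·(-2.6) + (-2.6)·(-2.6) + (3.4)·(3.4) + (4.4)·(4.4) + (-2.6)·(-2.6)) / 4 = 51.2/4 = 12.8
  S[X,Y] = ((-2.6)·(2.8) + (-2.6)·(0.8) + (3.4)·(-5.2) + (4.4)·(1.8) + (-2.6)·(-0.2)) / 4 = -18.6/4 = -4.65
  S[Y,Y] = ((2.8)·(2.8) + (0.8)·(0.8) + (-5.2)·(-5.2) + (1.8)·(1.8) + (-0.2)·(-0.2)) / 4 = 38.8/4 = 9.7
  S = [[12.8, -4.65],
 [-4.65, 9.7]].

Step 3 — invert S. det(S) = 12.8·9.7 - (-4.65)² = 102.5375.
  S^{-1} = (1/det) · [[d, -b], [-b, a]] = [[0.0946, 0.0453],
 [0.0453, 0.1248]].

Step 4 — quadratic form (x̄ - mu_0)^T · S^{-1} · (x̄ - mu_0):
  S^{-1} · (x̄ - mu_0) = (-0.218, -0.0839),
  (x̄ - mu_0)^T · [...] = (-2.4)·(-0.218) + (0.2)·(-0.0839) = 0.5064.

Step 5 — scale by n: T² = 5 · 0.5064 = 2.5318.

T² ≈ 2.5318


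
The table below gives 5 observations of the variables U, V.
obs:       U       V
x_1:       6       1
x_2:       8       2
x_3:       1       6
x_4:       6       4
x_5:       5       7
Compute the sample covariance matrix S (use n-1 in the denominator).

Step 1 — column means:
  mean(U) = (6 + 8 + 1 + 6 + 5) / 5 = 26/5 = 5.2
  mean(V) = (1 + 2 + 6 + 4 + 7) / 5 = 20/5 = 4

Step 2 — sample covariance S[i,j] = (1/(n-1)) · Σ_k (x_{k,i} - mean_i) · (x_{k,j} - mean_j), with n-1 = 4.
  S[U,U] = ((0.8)·(0.8) + (2.8)·(2.8) + (-4.2)·(-4.2) + (0.8)·(0.8) + (-0.2)·(-0.2)) / 4 = 26.8/4 = 6.7
  S[U,V] = ((0.8)·(-3) + (2.8)·(-2) + (-4.2)·(2) + (0.8)·(0) + (-0.2)·(3)) / 4 = -17/4 = -4.25
  S[V,V] = ((-3)·(-3) + (-2)·(-2) + (2)·(2) + (0)·(0) + (3)·(3)) / 4 = 26/4 = 6.5

S is symmetric (S[j,i] = S[i,j]). Assembling:

S = [[6.7, -4.25],
 [-4.25, 6.5]]


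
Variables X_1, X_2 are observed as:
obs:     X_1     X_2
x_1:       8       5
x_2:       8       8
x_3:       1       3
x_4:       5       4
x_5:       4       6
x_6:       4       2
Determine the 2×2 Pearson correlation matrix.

Step 1 — column means:
  mean(X_1) = (8 + 8 + 1 + 5 + 4 + 4) / 6 = 30/6 = 5
  mean(X_2) = (5 + 8 + 3 + 4 + 6 + 2) / 6 = 28/6 = 4.6667

Step 2 — sample variances and covariances s[i,j] = (1/(n-1)) · Σ_k (x_{k,i} - mean_i) · (x_{k,j} - mean_j), with n-1 = 5:
  s[X_1,X_1] = ((3)·(3) + (3)·(3) + (-4)·(-4) + (0)·(0) + (-1)·(-1) + (-1)·(-1)) / 5 = 36/5 = 7.2
  s[X_1,X_2] = ((3)·(0.3333) + (3)·(3.3333) + (-4)·(-1.6667) + (0)·(-0.6667) + (-1)·(1.3333) + (-1)·(-2.6667)) / 5 = 19/5 = 3.8
  s[X_2,X_2] = ((0.3333)·(0.3333) + (3.3333)·(3.3333) + (-1.6667)·(-1.6667) + (-0.6667)·(-0.6667) + (1.3333)·(1.3333) + (-2.6667)·(-2.6667)) / 5 = 23.3333/5 = 4.6667
  Sample standard deviations s_i = √(s[i,i]):
  s(X_1) = √(7.2) = 2.6833
  s(X_2) = √(4.6667) = 2.1602

Step 3 — r_{ij} = s_{ij} / (s_i · s_j):
  r[X_1,X_1] = 1 (diagonal).
  r[X_1,X_2] = 3.8 / (2.6833 · 2.1602) = 3.8 / 5.7966 = 0.6556
  r[X_2,X_2] = 1 (diagonal).

R is symmetric with unit diagonal. Assembling:

R = [[1, 0.6556],
 [0.6556, 1]]


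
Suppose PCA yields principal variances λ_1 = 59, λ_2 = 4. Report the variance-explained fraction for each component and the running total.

Step 1 — total variance = trace(Sigma) = Σ λ_i = 59 + 4 = 63.

Step 2 — fraction explained by component i = λ_i / Σ λ:
  PC1: 59/63 = 0.9365
  PC2: 4/63 = 0.0635

Step 3 — cumulative fraction after k components = (λ_1 + ... + λ_k) / Σ λ:
  k = 1: 59/63 = 0.9365
  k = 2: (59 + 4)/63 = 63/63 = 1

Summary (fraction, with percent):

explained: PC1 0.9365 (93.65%), PC2 0.0635 (6.35%);  cumulative: 0.9365, 1


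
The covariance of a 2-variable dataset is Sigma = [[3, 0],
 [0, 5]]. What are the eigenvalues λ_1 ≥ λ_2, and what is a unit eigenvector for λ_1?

Step 1 — characteristic polynomial of 2×2 Sigma:
  det(Sigma - λI) = λ² - trace · λ + det = 0.
  trace = 3 + 5 = 8, det = 3·5 - (0)² = 15.
Step 2 — discriminant:
  Δ = trace² - 4·det = 64 - 60 = 4.
Step 3 — eigenvalues:
  λ = (trace ± √Δ)/2 = (8 ± 2)/2,
  λ_1 = 5,  λ_2 = 3.

Step 4 — unit eigenvector for λ_1: Sigma is diagonal, so its eigenvectors are the coordinate axes. λ_1 = 5 is the diagonal entry on the second coordinate axis, hence
  v_1 = (0, 1) (||v_1|| = 1).

λ_1 = 5,  λ_2 = 3;  v_1 ≈ (0, 1)


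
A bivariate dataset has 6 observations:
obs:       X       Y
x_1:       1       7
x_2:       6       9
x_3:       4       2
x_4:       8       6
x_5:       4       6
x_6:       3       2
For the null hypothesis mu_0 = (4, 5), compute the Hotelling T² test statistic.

Step 1 — sample mean vector:
  mean(X) = (1 + 6 + 4 + 8 + 4 + 3) / 6 = 26/6 = 4.3333
  mean(Y) = (7 + 9 + 2 + 6 + 6 + 2) / 6 = 32/6 = 5.3333
  x̄ = (4.3333, 5.3333),  deviation x̄ - mu_0 = (4.3333, 5.3333) - (4, 5) = (0.3333, 0.3333).

Step 2 — sample covariance matrix, S[i,j] = (1/(n-1)) · Σ_k (x_{k,i} - mean_i) · (x_{k,j} - mean_j), divisor n-1 = 5:
  S[X,X] = ((-3.3333)·(-3.3333) + (1.6667)·(1.6667) + (-0.3333)·(-0.3333) + (3.6667)·(3.6667) + (-0.3333)·(-0.3333) + (-1.3333)·(-1.3333)) / 5 = 29.3333/5 = 5.8667
  S[X,Y] = ((-3.3333)·(1.6667) + (1.6667)·(3.6667) + (-0.3333)·(-3.3333) + (3.6667)·(0.6667) + (-0.3333)·(0.6667) + (-1.3333)·(-3.3333)) / 5 = 8.3333/5 = 1.6667
  S[Y,Y] = ((1.6667)·(1.6667) + (3.6667)·(3.6667) + (-3.3333)·(-3.3333) + (0.6667)·(0.6667) + (0.6667)·(0.6667) + (-3.3333)·(-3.3333)) / 5 = 39.3333/5 = 7.8667
  S = [[5.8667, 1.6667],
 [1.6667, 7.8667]].

Step 3 — invert S. det(S) = 5.8667·7.8667 - (1.6667)² = 43.3733.
  S^{-1} = (1/det) · [[d, -b], [-b, a]] = [[0.1814, -0.0384],
 [-0.0384, 0.1353]].

Step 4 — quadratic form (x̄ - mu_0)^T · S^{-1} · (x̄ - mu_0):
  S^{-1} · (x̄ - mu_0) = (0.0476, 0.0323),
  (x̄ - mu_0)^T · [...] = (0.3333)·(0.0476) + (0.3333)·(0.0323) = 0.0266.

Step 5 — scale by n: T² = 6 · 0.0266 = 0.1599.

T² ≈ 0.1599


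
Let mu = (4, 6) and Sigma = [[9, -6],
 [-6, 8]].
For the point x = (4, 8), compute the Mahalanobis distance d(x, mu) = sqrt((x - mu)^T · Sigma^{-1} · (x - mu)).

Step 1 — centre the observation: (x - mu) = (0, 2).

Step 2 — invert Sigma. det(Sigma) = 9·8 - (-6)² = 36.
  Sigma^{-1} = (1/det) · [[d, -b], [-b, a]] = [[0.2222, 0.1667],
 [0.1667, 0.25]].

Step 3 — form the quadratic (x - mu)^T · Sigma^{-1} · (x - mu):
  Sigma^{-1} · (x - mu) = (0.3333, 0.5).
  (x - mu)^T · [Sigma^{-1} · (x - mu)] = (0)·(0.3333) + (2)·(0.5) = 1.

Step 4 — take square root: d = √(1) ≈ 1.

d(x, mu) = √(1) ≈ 1


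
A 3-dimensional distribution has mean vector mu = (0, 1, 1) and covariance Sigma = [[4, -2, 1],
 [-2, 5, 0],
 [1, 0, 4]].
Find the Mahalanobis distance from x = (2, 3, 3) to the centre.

Step 1 — centre the observation: (x - mu) = (2, 2, 2).

Step 2 — invert Sigma (cofactor / det for 3×3, or solve directly):
  Sigma^{-1} = [[0.339, 0.1356, -0.0847],
 [0.1356, 0.2542, -0.0339],
 [-0.0847, -0.0339, 0.2712]].

Step 3 — form the quadratic (x - mu)^T · Sigma^{-1} · (x - mu):
  Sigma^{-1} · (x - mu) = (0.7797, 0.7119, 0.3051).
  (x - mu)^T · [Sigma^{-1} · (x - mu)] = (2)·(0.7797) + (2)·(0.7119) + (2)·(0.3051) = 3.5932.

Step 4 — take square root: d = √(3.5932) ≈ 1.8956.

d(x, mu) = √(3.5932) ≈ 1.8956


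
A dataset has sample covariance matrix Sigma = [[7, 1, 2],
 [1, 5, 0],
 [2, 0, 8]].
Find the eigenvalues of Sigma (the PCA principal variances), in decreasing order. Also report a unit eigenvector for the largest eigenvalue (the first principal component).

Step 1 — characteristic polynomial p(λ) = det(λI - Sigma) = λ³ - tr·λ² + c_1·λ - det, where tr = trace, c_1 = sum of the principal 2×2 minors, det = det(Sigma):
  tr = 7 + 5 + 8 = 20,
  c_1 = (7·5 - (1)²) + (7·8 - (2)²) + (5·8 - (0)²) = 34 + 52 + 40 = 126,
  det = 7·(5·8 - (0)²) - (1)·((1)·8 - (0)·(2)) + (2)·((1)·(0) - 5·(2)) = 7·(40) - (1)·(8) + (2)·(-10) = 252.
  So p(λ) = λ³ - 20λ² + 126λ - 252.
Step 2 — look for an integer root (rational root theorem: any rational root is an integer divisor of 252). Testing λ = 6:
  p(6) = 216 - 720 + 756 - 252 = 0  ✓
  Dividing out (λ - 6): p(λ) = (λ - 6)(λ² - 14λ + 42).
Step 3 — remaining eigenvalues from the quadratic λ² - 14λ + 42 = 0:
  Δ = 14² - 4·42 = 196 - 168 = 28,  λ = (14 ± √28)/2 = (14 ± 5.2915)/2 ≈ 9.6458 or 4.3542.
  Sorted: λ_1 = 9.6458,  λ_2 = 6,  λ_3 = 4.3542  (check: sum = 20 = tr ✓).

Step 4 — unit eigenvector for λ_1 ≈ 9.6458: v spans the null space of (Sigma - λ_1 I), whose rows are
  r_1 = (-2.6458, 1, 2),  r_2 = (1, -4.6458, 0),  r_3 = (2, 0, -1.6458).
  v is orthogonal to every row, so take v ∝ r_1 × r_2 = ((1)·(0) - (2)·(-4.6458), (2)·(1) - (-2.6458)·(0), (-2.6458)·(-4.6458) - (1)·(1)) ≈ (9.2915, 2, 11.2915).
  Let u = (9.2915, 2, 11.2915).
  ||u|| = √((9.2915)² + (2)² + (11.2915)²) = √(217.8301) ≈ 14.7591,  v_1 = u/||u|| ≈ (0.6295, 0.1355, 0.7651) (||v_1|| = 1).

λ_1 = 9.6458,  λ_2 = 6,  λ_3 = 4.3542;  v_1 ≈ (0.6295, 0.1355, 0.7651)


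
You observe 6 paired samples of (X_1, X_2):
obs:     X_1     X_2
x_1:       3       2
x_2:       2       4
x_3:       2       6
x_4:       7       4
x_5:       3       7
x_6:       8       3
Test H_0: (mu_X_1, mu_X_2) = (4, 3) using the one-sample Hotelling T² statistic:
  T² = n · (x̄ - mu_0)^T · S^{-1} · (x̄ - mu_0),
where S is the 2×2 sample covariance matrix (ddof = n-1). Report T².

Step 1 — sample mean vector:
  mean(X_1) = (3 + 2 + 2 + 7 + 3 + 8) / 6 = 25/6 = 4.1667
  mean(X_2) = (2 + 4 + 6 + 4 + 7 + 3) / 6 = 26/6 = 4.3333
  x̄ = (4.1667, 4.3333),  deviation x̄ - mu_0 = (4.1667, 4.3333) - (4, 3) = (0.1667, 1.3333).

Step 2 — sample covariance matrix, S[i,j] = (1/(n-1)) · Σ_k (x_{k,i} - mean_i) · (x_{k,j} - mean_j), divisor n-1 = 5:
  S[X_1,X_1] = ((-1.1667)·(-1.1667) + (-2.1667)·(-2.1667) + (-2.1667)·(-2.1667) + (2.8333)·(2.8333) + (-1.1667)·(-1.1667) + (3.8333)·(3.8333)) / 5 = 34.8333/5 = 6.9667
  S[X_1,X_2] = ((-1.1667)·(-2.3333) + (-2.1667)·(-0.3333) + (-2.1667)·(1.6667) + (2.8333)·(-0.3333) + (-1.1667)·(2.6667) + (3.8333)·(-1.3333)) / 5 = -9.3333/5 = -1.8667
  S[X_2,X_2] = ((-2.3333)·(-2.3333) + (-0.3333)·(-0.3333) + (1.6667)·(1.6667) + (-0.3333)·(-0.3333) + (2.6667)·(2.6667) + (-1.3333)·(-1.3333)) / 5 = 17.3333/5 = 3.4667
  S = [[6.9667, -1.8667],
 [-1.8667, 3.4667]].

Step 3 — invert S. det(S) = 6.9667·3.4667 - (-1.8667)² = 20.6667.
  S^{-1} = (1/det) · [[d, -b], [-b, a]] = [[0.1677, 0.0903],
 [0.0903, 0.3371]].

Step 4 — quadratic form (x̄ - mu_0)^T · S^{-1} · (x̄ - mu_0):
  S^{-1} · (x̄ - mu_0) = (0.1484, 0.4645),
  (x̄ - mu_0)^T · [...] = (0.1667)·(0.1484) + (1.3333)·(0.4645) = 0.6441.

Step 5 — scale by n: T² = 6 · 0.6441 = 3.8645.

T² ≈ 3.8645


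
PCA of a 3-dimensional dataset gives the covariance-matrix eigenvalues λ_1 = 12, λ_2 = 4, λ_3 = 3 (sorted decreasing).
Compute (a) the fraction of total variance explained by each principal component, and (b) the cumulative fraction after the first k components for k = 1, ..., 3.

Step 1 — total variance = trace(Sigma) = Σ λ_i = 12 + 4 + 3 = 19.

Step 2 — fraction explained by component i = λ_i / Σ λ:
  PC1: 12/19 = 0.6316
  PC2: 4/19 = 0.2105
  PC3: 3/19 = 0.1579

Step 3 — cumulative fraction after k components = (λ_1 + ... + λ_k) / Σ λ:
  k = 1: 12/19 = 0.6316
  k = 2: (12 + 4)/19 = 16/19 = 0.8421
  k = 3: (12 + 4 + 3)/19 = 19/19 = 1

Summary (fraction, with percent):

explained: PC1 0.6316 (63.16%), PC2 0.2105 (21.05%), PC3 0.1579 (15.79%);  cumulative: 0.6316, 0.8421, 1


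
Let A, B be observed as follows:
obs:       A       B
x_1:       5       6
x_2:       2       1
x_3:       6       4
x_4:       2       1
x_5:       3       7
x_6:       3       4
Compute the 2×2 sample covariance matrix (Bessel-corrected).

Step 1 — column means:
  mean(A) = (5 + 2 + 6 + 2 + 3 + 3) / 6 = 21/6 = 3.5
  mean(B) = (6 + 1 + 4 + 1 + 7 + 4) / 6 = 23/6 = 3.8333

Step 2 — sample covariance S[i,j] = (1/(n-1)) · Σ_k (x_{k,i} - mean_i) · (x_{k,j} - mean_j), with n-1 = 5.
  S[A,A] = ((1.5)·(1.5) + (-1.5)·(-1.5) + (2.5)·(2.5) + (-1.5)·(-1.5) + (-0.5)·(-0.5) + (-0.5)·(-0.5)) / 5 = 13.5/5 = 2.7
  S[A,B] = ((1.5)·(2.1667) + (-1.5)·(-2.8333) + (2.5)·(0.1667) + (-1.5)·(-2.8333) + (-0.5)·(3.1667) + (-0.5)·(0.1667)) / 5 = 10.5/5 = 2.1
  S[B,B] = ((2.1667)·(2.1667) + (-2.8333)·(-2.8333) + (0.1667)·(0.1667) + (-2.8333)·(-2.8333) + (3.1667)·(3.1667) + (0.1667)·(0.1667)) / 5 = 30.8333/5 = 6.1667

S is symmetric (S[j,i] = S[i,j]). Assembling:

S = [[2.7, 2.1],
 [2.1, 6.1667]]


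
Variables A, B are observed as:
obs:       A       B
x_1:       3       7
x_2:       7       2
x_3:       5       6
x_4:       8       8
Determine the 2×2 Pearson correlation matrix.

Step 1 — column means:
  mean(A) = (3 + 7 + 5 + 8) / 4 = 23/4 = 5.75
  mean(B) = (7 + 2 + 6 + 8) / 4 = 23/4 = 5.75

Step 2 — sample variances and covariances s[i,j] = (1/(n-1)) · Σ_k (x_{k,i} - mean_i) · (x_{k,j} - mean_j), with n-1 = 3:
  s[A,A] = ((-2.75)·(-2.75) + (1.25)·(1.25) + (-0.75)·(-0.75) + (2.25)·(2.25)) / 3 = 14.75/3 = 4.9167
  s[A,B] = ((-2.75)·(1.25) + (1.25)·(-3.75) + (-0.75)·(0.25) + (2.25)·(2.25)) / 3 = -3.25/3 = -1.0833
  s[B,B] = ((1.25)·(1.25) + (-3.75)·(-3.75) + (0.25)·(0.25) + (2.25)·(2.25)) / 3 = 20.75/3 = 6.9167
  Sample standard deviations s_i = √(s[i,i]):
  s(A) = √(4.9167) = 2.2174
  s(B) = √(6.9167) = 2.63

Step 3 — r_{ij} = s_{ij} / (s_i · s_j):
  r[A,A] = 1 (diagonal).
  r[A,B] = -1.0833 / (2.2174 · 2.63) = -1.0833 / 5.8315 = -0.1858
  r[B,B] = 1 (diagonal).

R is symmetric with unit diagonal. Assembling:

R = [[1, -0.1858],
 [-0.1858, 1]]


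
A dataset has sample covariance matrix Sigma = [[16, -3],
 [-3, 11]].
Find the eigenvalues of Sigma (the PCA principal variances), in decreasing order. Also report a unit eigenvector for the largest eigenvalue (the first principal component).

Step 1 — characteristic polynomial of 2×2 Sigma:
  det(Sigma - λI) = λ² - trace · λ + det = 0.
  trace = 16 + 11 = 27, det = 16·11 - (-3)² = 167.
Step 2 — discriminant:
  Δ = trace² - 4·det = 729 - 668 = 61.
Step 3 — eigenvalues:
  λ = (trace ± √Δ)/2 = (27 ± 7.8102)/2,
  λ_1 = 17.4051,  λ_2 = 9.5949.

Step 4 — unit eigenvector for λ_1: solve (Sigma - λ_1 I)v = 0. First row:
  (16 - 17.4051)·v_x + (-3)·v_y = 0, i.e. (-1.4051)·v_x + (-3)·v_y = 0,
  so v ∝ (b, λ_1 - a) = (-3, 1.4051); multiply by -1 so the first entry is positive: u = (3, -1.4051).
  ||u|| = √((3)² + (-1.4051)²) = √(10.9744) ≈ 3.3128,
  v_1 = u/||u|| ≈ (0.9056, -0.4242) (||v_1|| = 1).

λ_1 = 17.4051,  λ_2 = 9.5949;  v_1 ≈ (0.9056, -0.4242)


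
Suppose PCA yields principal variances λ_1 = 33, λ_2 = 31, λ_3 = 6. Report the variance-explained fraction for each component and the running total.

Step 1 — total variance = trace(Sigma) = Σ λ_i = 33 + 31 + 6 = 70.

Step 2 — fraction explained by component i = λ_i / Σ λ:
  PC1: 33/70 = 0.4714
  PC2: 31/70 = 0.4429
  PC3: 6/70 = 0.0857

Step 3 — cumulative fraction after k components = (λ_1 + ... + λ_k) / Σ λ:
  k = 1: 33/70 = 0.4714
  k = 2: (33 + 31)/70 = 64/70 = 0.9143
  k = 3: (33 + 31 + 6)/70 = 70/70 = 1

Summary (fraction, with percent):

explained: PC1 0.4714 (47.14%), PC2 0.4429 (44.29%), PC3 0.0857 (8.57%);  cumulative: 0.4714, 0.9143, 1


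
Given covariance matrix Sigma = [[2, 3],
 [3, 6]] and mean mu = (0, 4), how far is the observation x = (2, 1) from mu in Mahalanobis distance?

Step 1 — centre the observation: (x - mu) = (2, -3).

Step 2 — invert Sigma. det(Sigma) = 2·6 - (3)² = 3.
  Sigma^{-1} = (1/det) · [[d, -b], [-b, a]] = [[2, -1],
 [-1, 0.6667]].

Step 3 — form the quadratic (x - mu)^T · Sigma^{-1} · (x - mu):
  Sigma^{-1} · (x - mu) = (7, -4).
  (x - mu)^T · [Sigma^{-1} · (x - mu)] = (2)·(7) + (-3)·(-4) = 26.

Step 4 — take square root: d = √(26) ≈ 5.099.

d(x, mu) = √(26) ≈ 5.099


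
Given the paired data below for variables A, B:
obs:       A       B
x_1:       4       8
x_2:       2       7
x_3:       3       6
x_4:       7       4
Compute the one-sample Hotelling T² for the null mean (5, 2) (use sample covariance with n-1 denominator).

Step 1 — sample mean vector:
  mean(A) = (4 + 2 + 3 + 7) / 4 = 16/4 = 4
  mean(B) = (8 + 7 + 6 + 4) / 4 = 25/4 = 6.25
  x̄ = (4, 6.25),  deviation x̄ - mu_0 = (4, 6.25) - (5, 2) = (-1, 4.25).

Step 2 — sample covariance matrix, S[i,j] = (1/(n-1)) · Σ_k (x_{k,i} - mean_i) · (x_{k,j} - mean_j), divisor n-1 = 3:
  S[A,A] = ((0)·(0) + (-2)·(-2) + (-1)·(-1) + (3)·(3)) / 3 = 14/3 = 4.6667
  S[A,B] = ((0)·(1.75) + (-2)·(0.75) + (-1)·(-0.25) + (3)·(-2.25)) / 3 = -8/3 = -2.6667
  S[B,B] = ((1.75)·(1.75) + (0.75)·(0.75) + (-0.25)·(-0.25) + (-2.25)·(-2.25)) / 3 = 8.75/3 = 2.9167
  S = [[4.6667, -2.6667],
 [-2.6667, 2.9167]].

Step 3 — invert S. det(S) = 4.6667·2.9167 - (-2.6667)² = 6.5.
  S^{-1} = (1/det) · [[d, -b], [-b, a]] = [[0.4487, 0.4103],
 [0.4103, 0.7179]].

Step 4 — quadratic form (x̄ - mu_0)^T · S^{-1} · (x̄ - mu_0):
  S^{-1} · (x̄ - mu_0) = (1.2949, 2.641),
  (x̄ - mu_0)^T · [...] = (-1)·(1.2949) + (4.25)·(2.641) = 9.9295.

Step 5 — scale by n: T² = 4 · 9.9295 = 39.7179.

T² ≈ 39.7179


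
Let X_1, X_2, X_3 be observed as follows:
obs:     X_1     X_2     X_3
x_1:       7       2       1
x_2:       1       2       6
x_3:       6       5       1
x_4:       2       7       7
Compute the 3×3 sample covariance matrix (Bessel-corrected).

Step 1 — column means:
  mean(X_1) = (7 + 1 + 6 + 2) / 4 = 16/4 = 4
  mean(X_2) = (2 + 2 + 5 + 7) / 4 = 16/4 = 4
  mean(X_3) = (1 + 6 + 1 + 7) / 4 = 15/4 = 3.75

Step 2 — sample covariance S[i,j] = (1/(n-1)) · Σ_k (x_{k,i} - mean_i) · (x_{k,j} - mean_j), with n-1 = 3.
  S[X_1,X_1] = ((3)·(3) + (-3)·(-3) + (2)·(2) + (-2)·(-2)) / 3 = 26/3 = 8.6667
  S[X_1,X_2] = ((3)·(-2) + (-3)·(-2) + (2)·(1) + (-2)·(3)) / 3 = -4/3 = -1.3333
  S[X_1,X_3] = ((3)·(-2.75) + (-3)·(2.25) + (2)·(-2.75) + (-2)·(3.25)) / 3 = -27/3 = -9
  S[X_2,X_2] = ((-2)·(-2) + (-2)·(-2) + (1)·(1) + (3)·(3)) / 3 = 18/3 = 6
  S[X_2,X_3] = ((-2)·(-2.75) + (-2)·(2.25) + (1)·(-2.75) + (3)·(3.25)) / 3 = 8/3 = 2.6667
  S[X_3,X_3] = ((-2.75)·(-2.75) + (2.25)·(2.25) + (-2.75)·(-2.75) + (3.25)·(3.25)) / 3 = 30.75/3 = 10.25

S is symmetric (S[j,i] = S[i,j]). Assembling:

S = [[8.6667, -1.3333, -9],
 [-1.3333, 6, 2.6667],
 [-9, 2.6667, 10.25]]


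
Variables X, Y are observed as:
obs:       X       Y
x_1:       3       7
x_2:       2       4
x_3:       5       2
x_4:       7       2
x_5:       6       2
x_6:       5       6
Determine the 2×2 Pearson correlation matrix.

Step 1 — column means:
  mean(X) = (3 + 2 + 5 + 7 + 6 + 5) / 6 = 28/6 = 4.6667
  mean(Y) = (7 + 4 + 2 + 2 + 2 + 6) / 6 = 23/6 = 3.8333

Step 2 — sample variances and covariances s[i,j] = (1/(n-1)) · Σ_k (x_{k,i} - mean_i) · (x_{k,j} - mean_j), with n-1 = 5:
  s[X,X] = ((-1.6667)·(-1.6667) + (-2.6667)·(-2.6667) + (0.3333)·(0.3333) + (2.3333)·(2.3333) + (1.3333)·(1.3333) + (0.3333)·(0.3333)) / 5 = 17.3333/5 = 3.4667
  s[X,Y] = ((-1.6667)·(3.1667) + (-2.6667)·(0.1667) + (0.3333)·(-1.8333) + (2.3333)·(-1.8333) + (1.3333)·(-1.8333) + (0.3333)·(2.1667)) / 5 = -12.3333/5 = -2.4667
  s[Y,Y] = ((3.1667)·(3.1667) + (0.1667)·(0.1667) + (-1.8333)·(-1.8333) + (-1.8333)·(-1.8333) + (-1.8333)·(-1.8333) + (2.1667)·(2.1667)) / 5 = 24.8333/5 = 4.9667
  Sample standard deviations s_i = √(s[i,i]):
  s(X) = √(3.4667) = 1.8619
  s(Y) = √(4.9667) = 2.2286

Step 3 — r_{ij} = s_{ij} / (s_i · s_j):
  r[X,X] = 1 (diagonal).
  r[X,Y] = -2.4667 / (1.8619 · 2.2286) = -2.4667 / 4.1494 = -0.5945
  r[Y,Y] = 1 (diagonal).

R is symmetric with unit diagonal. Assembling:

R = [[1, -0.5945],
 [-0.5945, 1]]


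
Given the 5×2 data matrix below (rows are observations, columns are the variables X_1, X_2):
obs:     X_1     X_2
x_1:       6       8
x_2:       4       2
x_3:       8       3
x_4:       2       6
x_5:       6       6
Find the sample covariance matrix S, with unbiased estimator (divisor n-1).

Step 1 — column means:
  mean(X_1) = (6 + 4 + 8 + 2 + 6) / 5 = 26/5 = 5.2
  mean(X_2) = (8 + 2 + 3 + 6 + 6) / 5 = 25/5 = 5

Step 2 — sample covariance S[i,j] = (1/(n-1)) · Σ_k (x_{k,i} - mean_i) · (x_{k,j} - mean_j), with n-1 = 4.
  S[X_1,X_1] = ((0.8)·(0.8) + (-1.2)·(-1.2) + (2.8)·(2.8) + (-3.2)·(-3.2) + (0.8)·(0.8)) / 4 = 20.8/4 = 5.2
  S[X_1,X_2] = ((0.8)·(3) + (-1.2)·(-3) + (2.8)·(-2) + (-3.2)·(1) + (0.8)·(1)) / 4 = -2/4 = -0.5
  S[X_2,X_2] = ((3)·(3) + (-3)·(-3) + (-2)·(-2) + (1)·(1) + (1)·(1)) / 4 = 24/4 = 6

S is symmetric (S[j,i] = S[i,j]). Assembling:

S = [[5.2, -0.5],
 [-0.5, 6]]


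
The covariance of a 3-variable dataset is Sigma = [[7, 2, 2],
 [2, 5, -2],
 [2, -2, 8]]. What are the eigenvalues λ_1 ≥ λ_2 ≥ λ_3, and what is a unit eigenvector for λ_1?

Step 1 — characteristic polynomial p(λ) = det(λI - Sigma) = λ³ - tr·λ² + c_1·λ - det, where tr = trace, c_1 = sum of the principal 2×2 minors, det = det(Sigma):
  tr = 7 + 5 + 8 = 20,
  c_1 = (7·5 - (2)²) + (7·8 - (2)²) + (5·8 - (-2)²) = 31 + 52 + 36 = 119,
  det = 7·(5·8 - (-2)²) - (2)·((2)·8 - (-2)·(2)) + (2)·((2)·(-2) - 5·(2)) = 7·(36) - (2)·(20) + (2)·(-14) = 184.
  So p(λ) = λ³ - 20λ² + 119λ - 184.
Step 2 — look for an integer root (rational root theorem: any rational root is an integer divisor of 184). Testing λ = 8:
  p(8) = 512 - 1280 + 952 - 184 = 0  ✓
  Dividing out (λ - 8): p(λ) = (λ - 8)(λ² - 12λ + 23).
Step 3 — remaining eigenvalues from the quadratic λ² - 12λ + 23 = 0:
  Δ = 12² - 4·23 = 144 - 92 = 52,  λ = (12 ± √52)/2 = (12 ± 7.2111)/2 ≈ 9.6056 or 2.3944.
  Sorted: λ_1 = 9.6056,  λ_2 = 8,  λ_3 = 2.3944  (check: sum = 20 = tr ✓).

Step 4 — unit eigenvector for λ_1 ≈ 9.6056: v spans the null space of (Sigma - λ_1 I), whose rows are
  r_1 = (-2.6056, 2, 2),  r_2 = (2, -4.6056, -2),  r_3 = (2, -2, -1.6056).
  v is orthogonal to every row, so take v ∝ r_1 × r_2 = ((2)·(-2) - (2)·(-4.6056), (2)·(2) - (-2.6056)·(-2), (-2.6056)·(-4.6056) - (2)·(2)) ≈ (5.2111, -1.2111, 8).
  Let u = (5.2111, -1.2111, 8).
  ||u|| = √((5.2111)² + (-1.2111)² + (8)²) = √(92.6224) ≈ 9.6241,  v_1 = u/||u|| ≈ (0.5415, -0.1258, 0.8313) (||v_1|| = 1).

λ_1 = 9.6056,  λ_2 = 8,  λ_3 = 2.3944;  v_1 ≈ (0.5415, -0.1258, 0.8313)


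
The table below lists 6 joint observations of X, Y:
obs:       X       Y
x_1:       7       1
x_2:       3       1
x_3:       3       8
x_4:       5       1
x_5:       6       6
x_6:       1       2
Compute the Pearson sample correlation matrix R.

Step 1 — column means:
  mean(X) = (7 + 3 + 3 + 5 + 6 + 1) / 6 = 25/6 = 4.1667
  mean(Y) = (1 + 1 + 8 + 1 + 6 + 2) / 6 = 19/6 = 3.1667

Step 2 — sample variances and covariances s[i,j] = (1/(n-1)) · Σ_k (x_{k,i} - mean_i) · (x_{k,j} - mean_j), with n-1 = 5:
  s[X,X] = ((2.8333)·(2.8333) + (-1.1667)·(-1.1667) + (-1.1667)·(-1.1667) + (0.8333)·(0.8333) + (1.8333)·(1.8333) + (-3.1667)·(-3.1667)) / 5 = 24.8333/5 = 4.9667
  s[X,Y] = ((2.8333)·(-2.1667) + (-1.1667)·(-2.1667) + (-1.1667)·(4.8333) + (0.8333)·(-2.1667) + (1.8333)·(2.8333) + (-3.1667)·(-1.1667)) / 5 = -2.1667/5 = -0.4333
  s[Y,Y] = ((-2.1667)·(-2.1667) + (-2.1667)·(-2.1667) + (4.8333)·(4.8333) + (-2.1667)·(-2.1667) + (2.8333)·(2.8333) + (-1.1667)·(-1.1667)) / 5 = 46.8333/5 = 9.3667
  Sample standard deviations s_i = √(s[i,i]):
  s(X) = √(4.9667) = 2.2286
  s(Y) = √(9.3667) = 3.0605

Step 3 — r_{ij} = s_{ij} / (s_i · s_j):
  r[X,X] = 1 (diagonal).
  r[X,Y] = -0.4333 / (2.2286 · 3.0605) = -0.4333 / 6.8206 = -0.0635
  r[Y,Y] = 1 (diagonal).

R is symmetric with unit diagonal. Assembling:

R = [[1, -0.0635],
 [-0.0635, 1]]


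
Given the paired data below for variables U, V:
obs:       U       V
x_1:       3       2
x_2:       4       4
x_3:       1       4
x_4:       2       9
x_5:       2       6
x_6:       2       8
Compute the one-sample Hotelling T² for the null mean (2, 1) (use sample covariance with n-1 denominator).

Step 1 — sample mean vector:
  mean(U) = (3 + 4 + 1 + 2 + 2 + 2) / 6 = 14/6 = 2.3333
  mean(V) = (2 + 4 + 4 + 9 + 6 + 8) / 6 = 33/6 = 5.5
  x̄ = (2.3333, 5.5),  deviation x̄ - mu_0 = (2.3333, 5.5) - (2, 1) = (0.3333, 4.5).

Step 2 — sample covariance matrix, S[i,j] = (1/(n-1)) · Σ_k (x_{k,i} - mean_i) · (x_{k,j} - mean_j), divisor n-1 = 5:
  S[U,U] = ((0.6667)·(0.6667) + (1.6667)·(1.6667) + (-1.3333)·(-1.3333) + (-0.3333)·(-0.3333) + (-0.3333)·(-0.3333) + (-0.3333)·(-0.3333)) / 5 = 5.3333/5 = 1.0667
  S[U,V] = ((0.6667)·(-3.5) + (1.6667)·(-1.5) + (-1.3333)·(-1.5) + (-0.3333)·(3.5) + (-0.3333)·(0.5) + (-0.3333)·(2.5)) / 5 = -5/5 = -1
  S[V,V] = ((-3.5)·(-3.5) + (-1.5)·(-1.5) + (-1.5)·(-1.5) + (3.5)·(3.5) + (0.5)·(0.5) + (2.5)·(2.5)) / 5 = 35.5/5 = 7.1
  S = [[1.0667, -1],
 [-1, 7.1]].

Step 3 — invert S. det(S) = 1.0667·7.1 - (-1)² = 6.5733.
  S^{-1} = (1/det) · [[d, -b], [-b, a]] = [[1.0801, 0.1521],
 [0.1521, 0.1623]].

Step 4 — quadratic form (x̄ - mu_0)^T · S^{-1} · (x̄ - mu_0):
  S^{-1} · (x̄ - mu_0) = (1.0446, 0.7809),
  (x̄ - mu_0)^T · [...] = (0.3333)·(1.0446) + (4.5)·(0.7809) = 3.8624.

Step 5 — scale by n: T² = 6 · 3.8624 = 23.1744.

T² ≈ 23.1744


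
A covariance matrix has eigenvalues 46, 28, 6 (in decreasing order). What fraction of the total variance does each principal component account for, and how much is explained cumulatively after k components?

Step 1 — total variance = trace(Sigma) = Σ λ_i = 46 + 28 + 6 = 80.

Step 2 — fraction explained by component i = λ_i / Σ λ:
  PC1: 46/80 = 0.575
  PC2: 28/80 = 0.35
  PC3: 6/80 = 0.075

Step 3 — cumulative fraction after k components = (λ_1 + ... + λ_k) / Σ λ:
  k = 1: 46/80 = 0.575
  k = 2: (46 + 28)/80 = 74/80 = 0.925
  k = 3: (46 + 28 + 6)/80 = 80/80 = 1

Summary (fraction, with percent):

explained: PC1 0.575 (57.5%), PC2 0.35 (35%), PC3 0.075 (7.5%);  cumulative: 0.575, 0.925, 1


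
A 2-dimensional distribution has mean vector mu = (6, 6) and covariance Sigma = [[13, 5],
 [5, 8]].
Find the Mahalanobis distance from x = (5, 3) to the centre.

Step 1 — centre the observation: (x - mu) = (-1, -3).

Step 2 — invert Sigma. det(Sigma) = 13·8 - (5)² = 79.
  Sigma^{-1} = (1/det) · [[d, -b], [-b, a]] = [[0.1013, -0.0633],
 [-0.0633, 0.1646]].

Step 3 — form the quadratic (x - mu)^T · Sigma^{-1} · (x - mu):
  Sigma^{-1} · (x - mu) = (0.0886, -0.4304).
  (x - mu)^T · [Sigma^{-1} · (x - mu)] = (-1)·(0.0886) + (-3)·(-0.4304) = 1.2025.

Step 4 — take square root: d = √(1.2025) ≈ 1.0966.

d(x, mu) = √(1.2025) ≈ 1.0966


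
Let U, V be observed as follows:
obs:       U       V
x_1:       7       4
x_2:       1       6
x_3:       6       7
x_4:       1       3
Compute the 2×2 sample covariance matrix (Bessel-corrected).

Step 1 — column means:
  mean(U) = (7 + 1 + 6 + 1) / 4 = 15/4 = 3.75
  mean(V) = (4 + 6 + 7 + 3) / 4 = 20/4 = 5

Step 2 — sample covariance S[i,j] = (1/(n-1)) · Σ_k (x_{k,i} - mean_i) · (x_{k,j} - mean_j), with n-1 = 3.
  S[U,U] = ((3.25)·(3.25) + (-2.75)·(-2.75) + (2.25)·(2.25) + (-2.75)·(-2.75)) / 3 = 30.75/3 = 10.25
  S[U,V] = ((3.25)·(-1) + (-2.75)·(1) + (2.25)·(2) + (-2.75)·(-2)) / 3 = 4/3 = 1.3333
  S[V,V] = ((-1)·(-1) + (1)·(1) + (2)·(2) + (-2)·(-2)) / 3 = 10/3 = 3.3333

S is symmetric (S[j,i] = S[i,j]). Assembling:

S = [[10.25, 1.3333],
 [1.3333, 3.3333]]


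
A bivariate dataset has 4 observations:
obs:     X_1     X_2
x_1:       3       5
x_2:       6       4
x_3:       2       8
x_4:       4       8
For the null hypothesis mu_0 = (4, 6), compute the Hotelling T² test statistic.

Step 1 — sample mean vector:
  mean(X_1) = (3 + 6 + 2 + 4) / 4 = 15/4 = 3.75
  mean(X_2) = (5 + 4 + 8 + 8) / 4 = 25/4 = 6.25
  x̄ = (3.75, 6.25),  deviation x̄ - mu_0 = (3.75, 6.25) - (4, 6) = (-0.25, 0.25).

Step 2 — sample covariance matrix, S[i,j] = (1/(n-1)) · Σ_k (x_{k,i} - mean_i) · (x_{k,j} - mean_j), divisor n-1 = 3:
  S[X_1,X_1] = ((-0.75)·(-0.75) + (2.25)·(2.25) + (-1.75)·(-1.75) + (0.25)·(0.25)) / 3 = 8.75/3 = 2.9167
  S[X_1,X_2] = ((-0.75)·(-1.25) + (2.25)·(-2.25) + (-1.75)·(1.75) + (0.25)·(1.75)) / 3 = -6.75/3 = -2.25
  S[X_2,X_2] = ((-1.25)·(-1.25) + (-2.25)·(-2.25) + (1.75)·(1.75) + (1.75)·(1.75)) / 3 = 12.75/3 = 4.25
  S = [[2.9167, -2.25],
 [-2.25, 4.25]].

Step 3 — invert S. det(S) = 2.9167·4.25 - (-2.25)² = 7.3333.
  S^{-1} = (1/det) · [[d, -b], [-b, a]] = [[0.5795, 0.3068],
 [0.3068, 0.3977]].

Step 4 — quadratic form (x̄ - mu_0)^T · S^{-1} · (x̄ - mu_0):
  S^{-1} · (x̄ - mu_0) = (-0.0682, 0.0227),
  (x̄ - mu_0)^T · [...] = (-0.25)·(-0.0682) + (0.25)·(0.0227) = 0.0227.

Step 5 — scale by n: T² = 4 · 0.0227 = 0.0909.

T² ≈ 0.0909


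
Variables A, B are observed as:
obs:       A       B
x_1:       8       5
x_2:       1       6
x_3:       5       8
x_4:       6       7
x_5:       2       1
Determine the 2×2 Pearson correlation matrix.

Step 1 — column means:
  mean(A) = (8 + 1 + 5 + 6 + 2) / 5 = 22/5 = 4.4
  mean(B) = (5 + 6 + 8 + 7 + 1) / 5 = 27/5 = 5.4

Step 2 — sample variances and covariances s[i,j] = (1/(n-1)) · Σ_k (x_{k,i} - mean_i) · (x_{k,j} - mean_j), with n-1 = 4:
  s[A,A] = ((3.6)·(3.6) + (-3.4)·(-3.4) + (0.6)·(0.6) + (1.6)·(1.6) + (-2.4)·(-2.4)) / 4 = 33.2/4 = 8.3
  s[A,B] = ((3.6)·(-0.4) + (-3.4)·(0.6) + (0.6)·(2.6) + (1.6)·(1.6) + (-2.4)·(-4.4)) / 4 = 11.2/4 = 2.8
  s[B,B] = ((-0.4)·(-0.4) + (0.6)·(0.6) + (2.6)·(2.6) + (1.6)·(1.6) + (-4.4)·(-4.4)) / 4 = 29.2/4 = 7.3
  Sample standard deviations s_i = √(s[i,i]):
  s(A) = √(8.3) = 2.881
  s(B) = √(7.3) = 2.7019

Step 3 — r_{ij} = s_{ij} / (s_i · s_j):
  r[A,A] = 1 (diagonal).
  r[A,B] = 2.8 / (2.881 · 2.7019) = 2.8 / 7.784 = 0.3597
  r[B,B] = 1 (diagonal).

R is symmetric with unit diagonal. Assembling:

R = [[1, 0.3597],
 [0.3597, 1]]


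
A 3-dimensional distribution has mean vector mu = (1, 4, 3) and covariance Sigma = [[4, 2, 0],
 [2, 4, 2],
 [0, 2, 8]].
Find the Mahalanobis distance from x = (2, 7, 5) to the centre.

Step 1 — centre the observation: (x - mu) = (1, 3, 2).

Step 2 — invert Sigma (cofactor / det for 3×3, or solve directly):
  Sigma^{-1} = [[0.35, -0.2, 0.05],
 [-0.2, 0.4, -0.1],
 [0.05, -0.1, 0.15]].

Step 3 — form the quadratic (x - mu)^T · Sigma^{-1} · (x - mu):
  Sigma^{-1} · (x - mu) = (-0.15, 0.8, 0.05).
  (x - mu)^T · [Sigma^{-1} · (x - mu)] = (1)·(-0.15) + (3)·(0.8) + (2)·(0.05) = 2.35.

Step 4 — take square root: d = √(2.35) ≈ 1.533.

d(x, mu) = √(2.35) ≈ 1.533


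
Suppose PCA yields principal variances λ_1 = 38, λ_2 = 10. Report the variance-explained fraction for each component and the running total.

Step 1 — total variance = trace(Sigma) = Σ λ_i = 38 + 10 = 48.

Step 2 — fraction explained by component i = λ_i / Σ λ:
  PC1: 38/48 = 0.7917
  PC2: 10/48 = 0.2083

Step 3 — cumulative fraction after k components = (λ_1 + ... + λ_k) / Σ λ:
  k = 1: 38/48 = 0.7917
  k = 2: (38 + 10)/48 = 48/48 = 1

Summary (fraction, with percent):

explained: PC1 0.7917 (79.17%), PC2 0.2083 (20.83%);  cumulative: 0.7917, 1


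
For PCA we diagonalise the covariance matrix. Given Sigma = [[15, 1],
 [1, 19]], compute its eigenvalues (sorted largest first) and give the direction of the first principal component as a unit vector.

Step 1 — characteristic polynomial of 2×2 Sigma:
  det(Sigma - λI) = λ² - trace · λ + det = 0.
  trace = 15 + 19 = 34, det = 15·19 - (1)² = 284.
Step 2 — discriminant:
  Δ = trace² - 4·det = 1156 - 1136 = 20.
Step 3 — eigenvalues:
  λ = (trace ± √Δ)/2 = (34 ± 4.4721)/2,
  λ_1 = 19.2361,  λ_2 = 14.7639.

Step 4 — unit eigenvector for λ_1: solve (Sigma - λ_1 I)v = 0. First row:
  (15 - 19.2361)·v_x + (1)·v_y = 0, i.e. (-4.2361)·v_x + (1)·v_y = 0,
  so v ∝ (b, λ_1 - a) = (1, 4.2361) = u.
  ||u|| = √((1)² + (4.2361)²) = √(18.9443) ≈ 4.3525,
  v_1 = u/||u|| ≈ (0.2298, 0.9732) (||v_1|| = 1).

λ_1 = 19.2361,  λ_2 = 14.7639;  v_1 ≈ (0.2298, 0.9732)
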